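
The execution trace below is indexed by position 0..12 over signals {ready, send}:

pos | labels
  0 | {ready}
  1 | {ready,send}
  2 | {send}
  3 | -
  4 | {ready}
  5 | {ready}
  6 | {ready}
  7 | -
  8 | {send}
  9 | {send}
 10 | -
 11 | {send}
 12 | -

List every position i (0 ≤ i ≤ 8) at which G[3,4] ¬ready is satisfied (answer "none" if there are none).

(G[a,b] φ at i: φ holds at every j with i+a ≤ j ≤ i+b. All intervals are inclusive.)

4, 5, 6, 7, 8

Evaluate at each i in [0,8]:
  i=0: ✗ (fails at j=4)
  i=1: ✗ (fails at j=4)
  i=2: ✗ (fails at j=5)
  i=3: ✗ (fails at j=6)
  i=4: ✓ (all of [7,8])
  i=5: ✓ (all of [8,9])
  i=6: ✓ (all of [9,10])
  i=7: ✓ (all of [10,11])
  i=8: ✓ (all of [11,12])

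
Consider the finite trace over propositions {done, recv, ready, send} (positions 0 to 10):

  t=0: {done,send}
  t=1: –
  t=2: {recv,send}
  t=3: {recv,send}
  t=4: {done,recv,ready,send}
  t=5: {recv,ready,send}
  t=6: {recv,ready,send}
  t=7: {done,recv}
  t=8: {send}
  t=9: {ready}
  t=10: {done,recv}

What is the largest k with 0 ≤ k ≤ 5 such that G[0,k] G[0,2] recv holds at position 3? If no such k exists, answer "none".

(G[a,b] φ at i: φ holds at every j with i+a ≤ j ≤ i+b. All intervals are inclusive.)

2

G[0,2] recv must hold from j=3 onward; find where it first fails.
  j=3: holds
  j=4: holds
  j=5: holds
  j=6: fails
Holds on [3,5], so largest k = 2.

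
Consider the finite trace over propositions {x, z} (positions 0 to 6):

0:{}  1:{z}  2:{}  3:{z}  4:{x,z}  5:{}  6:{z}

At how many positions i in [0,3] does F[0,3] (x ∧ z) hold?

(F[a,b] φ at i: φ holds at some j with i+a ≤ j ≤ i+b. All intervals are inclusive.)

3

Evaluate at each i in [0,3]:
  i=0: ✗ (none in [0,3])
  i=1: ✓ (witness j=4)
  i=2: ✓ (witness j=4)
  i=3: ✓ (witness j=4)
Positions where it holds: {1, 2, 3} → 3.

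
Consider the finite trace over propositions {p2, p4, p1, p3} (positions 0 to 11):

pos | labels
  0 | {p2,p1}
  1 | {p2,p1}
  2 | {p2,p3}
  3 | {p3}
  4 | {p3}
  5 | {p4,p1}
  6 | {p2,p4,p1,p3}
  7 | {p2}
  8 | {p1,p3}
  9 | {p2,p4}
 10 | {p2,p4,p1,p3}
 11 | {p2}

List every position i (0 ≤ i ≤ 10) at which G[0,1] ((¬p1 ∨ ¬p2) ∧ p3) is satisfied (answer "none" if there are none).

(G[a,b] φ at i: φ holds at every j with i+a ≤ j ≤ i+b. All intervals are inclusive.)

Evaluate at each i in [0,10]:
  i=0: ✗ (fails at j=0)
  i=1: ✗ (fails at j=1)
  i=2: ✓ (all of [2,3])
  i=3: ✓ (all of [3,4])
  i=4: ✗ (fails at j=5)
  i=5: ✗ (fails at j=5)
  i=6: ✗ (fails at j=6)
  i=7: ✗ (fails at j=7)
  i=8: ✗ (fails at j=9)
  i=9: ✗ (fails at j=9)
  i=10: ✗ (fails at j=10)

2, 3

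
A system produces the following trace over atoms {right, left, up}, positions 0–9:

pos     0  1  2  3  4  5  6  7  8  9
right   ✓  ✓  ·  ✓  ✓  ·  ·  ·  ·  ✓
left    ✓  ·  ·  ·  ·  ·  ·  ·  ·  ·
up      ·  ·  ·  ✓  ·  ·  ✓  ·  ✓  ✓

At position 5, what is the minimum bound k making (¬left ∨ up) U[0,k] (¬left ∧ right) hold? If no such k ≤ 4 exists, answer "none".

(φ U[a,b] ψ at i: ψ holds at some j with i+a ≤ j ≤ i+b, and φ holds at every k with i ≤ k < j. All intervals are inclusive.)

Need earliest j ≥ 5 with (¬left ∧ right), and (¬left ∨ up) at every k in [5,j-1].
  j=5: rhs fails.
  j=6: rhs fails.
  j=7: rhs fails.
  j=8: rhs fails.
  j=9: rhs holds; lhs holds on [5,8]. k = 4.

4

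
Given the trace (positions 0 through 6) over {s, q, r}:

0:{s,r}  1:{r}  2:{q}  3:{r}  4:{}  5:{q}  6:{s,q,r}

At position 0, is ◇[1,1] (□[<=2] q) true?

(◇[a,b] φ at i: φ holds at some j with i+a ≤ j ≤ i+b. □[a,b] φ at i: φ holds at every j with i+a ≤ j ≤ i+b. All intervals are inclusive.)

Does not hold

Check □[<=2] q at each j in [1,1]:
  j=1: fails at 1
No position in the window satisfies it → formula fails.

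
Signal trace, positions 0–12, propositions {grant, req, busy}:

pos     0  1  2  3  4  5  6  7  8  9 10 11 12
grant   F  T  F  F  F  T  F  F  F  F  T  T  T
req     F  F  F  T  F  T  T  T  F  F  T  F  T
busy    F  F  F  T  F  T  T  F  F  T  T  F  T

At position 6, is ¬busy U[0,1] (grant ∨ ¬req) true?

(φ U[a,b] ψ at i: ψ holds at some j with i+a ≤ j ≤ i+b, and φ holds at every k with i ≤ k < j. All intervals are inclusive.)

False

Need some j in [6,7] with (grant ∨ ¬req), and ¬busy at every k in [6,j-1].
  j=6: (grant ∨ ¬req) false.
  j=7: (grant ∨ ¬req) false.
No j in the window works → until fails.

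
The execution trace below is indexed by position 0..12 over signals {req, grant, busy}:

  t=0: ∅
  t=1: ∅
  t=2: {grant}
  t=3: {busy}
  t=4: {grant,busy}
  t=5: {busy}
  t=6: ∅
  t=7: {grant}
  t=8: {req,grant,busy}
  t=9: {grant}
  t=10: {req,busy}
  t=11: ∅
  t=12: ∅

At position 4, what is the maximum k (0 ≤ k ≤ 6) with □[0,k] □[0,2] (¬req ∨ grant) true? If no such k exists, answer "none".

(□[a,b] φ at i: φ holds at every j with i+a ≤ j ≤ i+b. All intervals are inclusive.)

3

□[0,2] (¬req ∨ grant) must hold from j=4 onward; find where it first fails.
  j=4: holds
  j=5: holds
  j=6: holds
  j=7: holds
  j=8: fails
Holds on [4,7], so largest k = 3.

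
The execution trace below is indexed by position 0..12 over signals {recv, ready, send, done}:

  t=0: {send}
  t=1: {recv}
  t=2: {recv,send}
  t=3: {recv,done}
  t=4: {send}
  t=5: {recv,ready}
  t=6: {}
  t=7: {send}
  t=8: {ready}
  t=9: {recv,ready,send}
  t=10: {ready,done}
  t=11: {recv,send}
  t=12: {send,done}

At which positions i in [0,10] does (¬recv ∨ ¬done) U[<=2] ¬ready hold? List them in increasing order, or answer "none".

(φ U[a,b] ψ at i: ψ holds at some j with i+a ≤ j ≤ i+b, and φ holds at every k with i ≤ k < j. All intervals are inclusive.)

Evaluate at each i in [0,10]:
  i=0: ✓ (rhs at j=0)
  i=1: ✓ (rhs at j=1)
  i=2: ✓ (rhs at j=2)
  i=3: ✓ (rhs at j=3)
  i=4: ✓ (rhs at j=4)
  i=5: ✓ (rhs at j=6; lhs holds on [5,5])
  i=6: ✓ (rhs at j=6)
  i=7: ✓ (rhs at j=7)
  i=8: ✗ (no rhs in [8,10])
  i=9: ✓ (rhs at j=11; lhs holds on [9,10])
  i=10: ✓ (rhs at j=11; lhs holds on [10,10])

0, 1, 2, 3, 4, 5, 6, 7, 9, 10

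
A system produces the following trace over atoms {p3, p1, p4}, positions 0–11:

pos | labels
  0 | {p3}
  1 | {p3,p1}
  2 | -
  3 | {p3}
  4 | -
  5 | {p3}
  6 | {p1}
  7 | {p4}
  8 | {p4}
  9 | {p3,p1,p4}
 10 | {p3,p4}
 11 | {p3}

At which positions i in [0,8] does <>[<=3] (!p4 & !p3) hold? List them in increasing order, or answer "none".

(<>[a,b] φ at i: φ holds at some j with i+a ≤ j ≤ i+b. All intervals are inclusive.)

0, 1, 2, 3, 4, 5, 6

Evaluate at each i in [0,8]:
  i=0: ✓ (witness j=2)
  i=1: ✓ (witness j=2)
  i=2: ✓ (witness j=2)
  i=3: ✓ (witness j=4)
  i=4: ✓ (witness j=4)
  i=5: ✓ (witness j=6)
  i=6: ✓ (witness j=6)
  i=7: ✗ (none in [7,10])
  i=8: ✗ (none in [8,11])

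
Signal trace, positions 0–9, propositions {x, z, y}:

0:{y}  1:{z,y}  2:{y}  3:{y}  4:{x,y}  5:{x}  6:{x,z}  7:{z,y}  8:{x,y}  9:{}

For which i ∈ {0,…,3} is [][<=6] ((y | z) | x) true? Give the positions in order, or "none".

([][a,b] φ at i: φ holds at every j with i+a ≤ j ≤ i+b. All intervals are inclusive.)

0, 1, 2

Evaluate at each i in [0,3]:
  i=0: ✓ (all of [0,6])
  i=1: ✓ (all of [1,7])
  i=2: ✓ (all of [2,8])
  i=3: ✗ (fails at j=9)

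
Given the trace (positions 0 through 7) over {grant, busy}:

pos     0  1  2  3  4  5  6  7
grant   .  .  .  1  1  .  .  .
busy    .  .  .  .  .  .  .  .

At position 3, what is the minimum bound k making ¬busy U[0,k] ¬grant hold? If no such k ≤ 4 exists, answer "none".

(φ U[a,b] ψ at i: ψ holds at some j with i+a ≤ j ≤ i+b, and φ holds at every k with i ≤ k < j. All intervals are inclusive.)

Need earliest j ≥ 3 with ¬grant, and ¬busy at every k in [3,j-1].
  j=3: rhs fails.
  j=4: rhs fails.
  j=5: rhs holds; lhs holds on [3,4]. k = 2.

2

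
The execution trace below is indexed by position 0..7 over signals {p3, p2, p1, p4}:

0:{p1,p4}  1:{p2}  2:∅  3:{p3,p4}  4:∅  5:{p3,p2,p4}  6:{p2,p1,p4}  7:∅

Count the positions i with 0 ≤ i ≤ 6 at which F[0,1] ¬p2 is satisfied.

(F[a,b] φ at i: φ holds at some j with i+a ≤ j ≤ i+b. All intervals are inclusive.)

Evaluate at each i in [0,6]:
  i=0: ✓ (witness j=0)
  i=1: ✓ (witness j=2)
  i=2: ✓ (witness j=2)
  i=3: ✓ (witness j=3)
  i=4: ✓ (witness j=4)
  i=5: ✗ (none in [5,6])
  i=6: ✓ (witness j=7)
Positions where it holds: {0, 1, 2, 3, 4, 6} → 6.

6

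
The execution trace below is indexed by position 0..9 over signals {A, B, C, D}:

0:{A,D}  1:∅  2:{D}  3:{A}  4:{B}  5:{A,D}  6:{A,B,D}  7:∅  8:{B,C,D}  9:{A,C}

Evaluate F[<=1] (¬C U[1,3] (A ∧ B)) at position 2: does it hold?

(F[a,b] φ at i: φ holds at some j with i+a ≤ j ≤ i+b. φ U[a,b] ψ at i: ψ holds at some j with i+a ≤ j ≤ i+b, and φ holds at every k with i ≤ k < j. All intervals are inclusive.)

Check (¬C U[1,3] (A ∧ B)) at each j in [2,3]:
  j=2: fails
  j=3: holds
Found at j=3 → formula holds.

Yes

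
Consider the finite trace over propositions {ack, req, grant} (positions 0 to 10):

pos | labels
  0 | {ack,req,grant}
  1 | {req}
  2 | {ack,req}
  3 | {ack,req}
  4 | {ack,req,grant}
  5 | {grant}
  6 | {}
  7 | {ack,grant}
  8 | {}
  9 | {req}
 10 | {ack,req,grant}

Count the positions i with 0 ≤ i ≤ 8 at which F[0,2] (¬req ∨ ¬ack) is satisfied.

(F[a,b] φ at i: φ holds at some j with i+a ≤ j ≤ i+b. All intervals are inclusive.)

Evaluate at each i in [0,8]:
  i=0: ✓ (witness j=1)
  i=1: ✓ (witness j=1)
  i=2: ✗ (none in [2,4])
  i=3: ✓ (witness j=5)
  i=4: ✓ (witness j=5)
  i=5: ✓ (witness j=5)
  i=6: ✓ (witness j=6)
  i=7: ✓ (witness j=7)
  i=8: ✓ (witness j=8)
Positions where it holds: {0, 1, 3, 4, 5, 6, 7, 8} → 8.

8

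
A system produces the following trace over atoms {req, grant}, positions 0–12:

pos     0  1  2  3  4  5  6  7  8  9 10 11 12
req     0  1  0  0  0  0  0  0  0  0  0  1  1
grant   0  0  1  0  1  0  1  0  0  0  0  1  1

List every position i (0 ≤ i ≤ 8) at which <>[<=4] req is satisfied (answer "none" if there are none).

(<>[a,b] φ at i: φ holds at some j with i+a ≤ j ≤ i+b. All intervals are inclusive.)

Evaluate at each i in [0,8]:
  i=0: ✓ (witness j=1)
  i=1: ✓ (witness j=1)
  i=2: ✗ (none in [2,6])
  i=3: ✗ (none in [3,7])
  i=4: ✗ (none in [4,8])
  i=5: ✗ (none in [5,9])
  i=6: ✗ (none in [6,10])
  i=7: ✓ (witness j=11)
  i=8: ✓ (witness j=11)

0, 1, 7, 8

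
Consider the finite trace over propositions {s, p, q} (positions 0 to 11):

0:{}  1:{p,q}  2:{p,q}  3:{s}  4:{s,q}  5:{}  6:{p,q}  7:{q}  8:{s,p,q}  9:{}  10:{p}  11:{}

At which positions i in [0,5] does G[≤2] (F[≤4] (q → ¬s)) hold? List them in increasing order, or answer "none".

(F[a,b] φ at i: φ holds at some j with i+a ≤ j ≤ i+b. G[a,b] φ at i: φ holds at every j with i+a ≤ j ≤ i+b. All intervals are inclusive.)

Evaluate at each i in [0,5]:
  i=0: ✓ (all of [0,2])
  i=1: ✓ (all of [1,3])
  i=2: ✓ (all of [2,4])
  i=3: ✓ (all of [3,5])
  i=4: ✓ (all of [4,6])
  i=5: ✓ (all of [5,7])

0, 1, 2, 3, 4, 5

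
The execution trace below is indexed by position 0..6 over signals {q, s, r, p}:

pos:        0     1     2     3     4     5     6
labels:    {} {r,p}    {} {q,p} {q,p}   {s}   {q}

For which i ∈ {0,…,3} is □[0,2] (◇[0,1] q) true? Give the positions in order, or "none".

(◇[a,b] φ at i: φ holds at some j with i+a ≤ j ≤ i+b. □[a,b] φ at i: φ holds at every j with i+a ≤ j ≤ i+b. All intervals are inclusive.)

Evaluate at each i in [0,3]:
  i=0: ✗ (fails at j=0)
  i=1: ✗ (fails at j=1)
  i=2: ✓ (all of [2,4])
  i=3: ✓ (all of [3,5])

2, 3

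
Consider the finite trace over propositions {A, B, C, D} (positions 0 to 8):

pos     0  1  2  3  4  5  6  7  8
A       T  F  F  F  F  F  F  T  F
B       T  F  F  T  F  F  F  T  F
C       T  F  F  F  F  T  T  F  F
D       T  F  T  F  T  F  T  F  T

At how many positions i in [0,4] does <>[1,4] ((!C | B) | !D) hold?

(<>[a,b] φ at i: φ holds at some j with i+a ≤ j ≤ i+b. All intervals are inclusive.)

Evaluate at each i in [0,4]:
  i=0: ✓ (witness j=1)
  i=1: ✓ (witness j=2)
  i=2: ✓ (witness j=3)
  i=3: ✓ (witness j=4)
  i=4: ✓ (witness j=5)
Positions where it holds: {0, 1, 2, 3, 4} → 5.

5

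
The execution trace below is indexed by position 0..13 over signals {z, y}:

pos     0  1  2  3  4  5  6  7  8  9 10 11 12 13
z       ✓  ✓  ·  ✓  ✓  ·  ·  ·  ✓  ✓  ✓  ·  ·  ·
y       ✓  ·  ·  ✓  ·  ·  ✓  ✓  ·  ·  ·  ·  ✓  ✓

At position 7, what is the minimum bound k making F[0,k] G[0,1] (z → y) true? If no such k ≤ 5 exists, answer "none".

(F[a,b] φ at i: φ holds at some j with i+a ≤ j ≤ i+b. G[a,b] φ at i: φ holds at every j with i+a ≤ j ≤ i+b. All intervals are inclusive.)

4

Scan j = 7,8,… for G[0,1] (z → y):
  j=7: fails
  j=8: fails
  j=9: fails
  j=10: fails
  j=11: holds
First hit at j=11, so smallest k = 11-7 = 4.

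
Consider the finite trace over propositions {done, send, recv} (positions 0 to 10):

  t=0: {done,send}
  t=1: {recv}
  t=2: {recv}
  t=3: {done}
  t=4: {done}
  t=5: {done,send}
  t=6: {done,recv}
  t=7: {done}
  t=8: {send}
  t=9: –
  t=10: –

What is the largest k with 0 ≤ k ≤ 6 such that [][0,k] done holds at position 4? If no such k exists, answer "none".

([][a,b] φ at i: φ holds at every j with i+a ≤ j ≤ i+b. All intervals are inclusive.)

done must hold from j=4 onward; find where it first fails.
  j=4: holds
  j=5: holds
  j=6: holds
  j=7: holds
  j=8: fails
Holds on [4,7], so largest k = 3.

3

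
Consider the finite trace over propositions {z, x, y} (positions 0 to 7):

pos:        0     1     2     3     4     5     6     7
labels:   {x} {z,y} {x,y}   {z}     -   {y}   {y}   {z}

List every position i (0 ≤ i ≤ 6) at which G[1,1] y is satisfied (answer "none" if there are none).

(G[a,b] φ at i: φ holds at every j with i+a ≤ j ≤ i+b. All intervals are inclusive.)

0, 1, 4, 5

Evaluate at each i in [0,6]:
  i=0: ✓ (all of [1,1])
  i=1: ✓ (all of [2,2])
  i=2: ✗ (fails at j=3)
  i=3: ✗ (fails at j=4)
  i=4: ✓ (all of [5,5])
  i=5: ✓ (all of [6,6])
  i=6: ✗ (fails at j=7)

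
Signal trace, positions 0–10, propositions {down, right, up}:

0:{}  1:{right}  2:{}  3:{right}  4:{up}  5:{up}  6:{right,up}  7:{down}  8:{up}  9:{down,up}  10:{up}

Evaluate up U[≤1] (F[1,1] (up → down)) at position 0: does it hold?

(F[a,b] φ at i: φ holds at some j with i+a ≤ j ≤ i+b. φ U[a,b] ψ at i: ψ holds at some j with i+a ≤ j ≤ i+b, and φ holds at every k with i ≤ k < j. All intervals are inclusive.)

Holds

Need some j in [0,1] with F[1,1] (up → down), and up at every k in [0,j-1].
  j=0: F[1,1] (up → down) holds; no prefix to check → satisfied.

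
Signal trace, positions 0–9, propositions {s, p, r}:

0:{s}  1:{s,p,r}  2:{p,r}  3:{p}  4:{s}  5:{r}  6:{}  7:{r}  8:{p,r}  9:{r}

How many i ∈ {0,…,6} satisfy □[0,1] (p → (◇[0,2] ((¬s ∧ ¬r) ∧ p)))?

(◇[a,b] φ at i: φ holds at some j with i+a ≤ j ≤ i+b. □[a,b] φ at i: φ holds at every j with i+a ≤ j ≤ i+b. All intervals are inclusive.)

7

Evaluate at each i in [0,6]:
  i=0: ✓ (all of [0,1])
  i=1: ✓ (all of [1,2])
  i=2: ✓ (all of [2,3])
  i=3: ✓ (all of [3,4])
  i=4: ✓ (all of [4,5])
  i=5: ✓ (all of [5,6])
  i=6: ✓ (all of [6,7])
Positions where it holds: {0, 1, 2, 3, 4, 5, 6} → 7.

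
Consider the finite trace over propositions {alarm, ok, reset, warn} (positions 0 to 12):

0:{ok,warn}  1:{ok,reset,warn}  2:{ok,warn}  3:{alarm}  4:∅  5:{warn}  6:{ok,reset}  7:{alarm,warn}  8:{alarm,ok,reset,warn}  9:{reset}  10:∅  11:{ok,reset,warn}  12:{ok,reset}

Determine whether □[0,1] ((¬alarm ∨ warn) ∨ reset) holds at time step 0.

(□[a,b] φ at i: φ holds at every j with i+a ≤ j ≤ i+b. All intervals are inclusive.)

Holds

Check ((¬alarm ∨ warn) ∨ reset) at every j in [0,1]:
  j=0: true
  j=1: true
All positions satisfy it → formula holds.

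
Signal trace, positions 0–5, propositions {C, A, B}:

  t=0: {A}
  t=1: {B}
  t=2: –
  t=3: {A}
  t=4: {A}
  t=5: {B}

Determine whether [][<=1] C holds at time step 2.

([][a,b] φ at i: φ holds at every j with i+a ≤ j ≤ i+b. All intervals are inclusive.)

Check C at every j in [2,3]:
  j=2: false
  j=3: false
Fails at j=2 → formula fails.

Does not hold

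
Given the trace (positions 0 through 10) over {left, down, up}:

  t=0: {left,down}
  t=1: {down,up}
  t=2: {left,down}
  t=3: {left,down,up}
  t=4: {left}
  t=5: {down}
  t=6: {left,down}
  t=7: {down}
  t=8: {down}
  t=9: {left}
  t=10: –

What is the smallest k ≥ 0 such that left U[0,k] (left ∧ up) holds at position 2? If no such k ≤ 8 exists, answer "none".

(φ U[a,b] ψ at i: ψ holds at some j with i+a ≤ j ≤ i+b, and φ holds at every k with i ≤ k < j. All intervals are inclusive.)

Need earliest j ≥ 2 with (left ∧ up), and left at every k in [2,j-1].
  j=2: rhs fails.
  j=3: rhs holds; lhs holds on [2,2]. k = 1.

1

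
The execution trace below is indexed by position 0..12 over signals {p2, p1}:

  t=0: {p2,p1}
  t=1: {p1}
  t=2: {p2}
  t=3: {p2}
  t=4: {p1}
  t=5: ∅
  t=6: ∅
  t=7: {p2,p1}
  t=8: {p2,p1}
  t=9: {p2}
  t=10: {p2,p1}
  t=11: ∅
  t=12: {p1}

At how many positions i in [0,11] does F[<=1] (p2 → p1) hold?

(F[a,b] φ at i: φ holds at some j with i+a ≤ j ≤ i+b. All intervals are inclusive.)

11

Evaluate at each i in [0,11]:
  i=0: ✓ (witness j=0)
  i=1: ✓ (witness j=1)
  i=2: ✗ (none in [2,3])
  i=3: ✓ (witness j=4)
  i=4: ✓ (witness j=4)
  i=5: ✓ (witness j=5)
  i=6: ✓ (witness j=6)
  i=7: ✓ (witness j=7)
  i=8: ✓ (witness j=8)
  i=9: ✓ (witness j=10)
  i=10: ✓ (witness j=10)
  i=11: ✓ (witness j=11)
Positions where it holds: {0, 1, 3, 4, 5, 6, 7, 8, 9, 10, 11} → 11.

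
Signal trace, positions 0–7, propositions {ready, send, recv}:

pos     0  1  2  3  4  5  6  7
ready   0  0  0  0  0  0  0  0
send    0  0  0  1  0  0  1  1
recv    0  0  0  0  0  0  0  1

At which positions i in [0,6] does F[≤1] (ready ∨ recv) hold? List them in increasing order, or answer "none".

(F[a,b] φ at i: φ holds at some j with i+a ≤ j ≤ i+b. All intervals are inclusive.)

6

Evaluate at each i in [0,6]:
  i=0: ✗ (none in [0,1])
  i=1: ✗ (none in [1,2])
  i=2: ✗ (none in [2,3])
  i=3: ✗ (none in [3,4])
  i=4: ✗ (none in [4,5])
  i=5: ✗ (none in [5,6])
  i=6: ✓ (witness j=7)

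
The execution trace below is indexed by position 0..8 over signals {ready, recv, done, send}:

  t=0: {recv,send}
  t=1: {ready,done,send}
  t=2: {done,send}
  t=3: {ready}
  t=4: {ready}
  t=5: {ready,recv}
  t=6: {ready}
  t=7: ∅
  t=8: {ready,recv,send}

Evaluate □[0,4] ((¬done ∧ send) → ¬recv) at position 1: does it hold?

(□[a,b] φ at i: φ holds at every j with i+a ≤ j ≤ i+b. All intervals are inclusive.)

Holds

Check ((¬done ∧ send) → ¬recv) at every j in [1,5]:
  j=1: antecedent false → ✓
  j=2: antecedent false → ✓
  j=3: antecedent false → ✓
  j=4: antecedent false → ✓
  j=5: antecedent false → ✓
All positions satisfy it → formula holds.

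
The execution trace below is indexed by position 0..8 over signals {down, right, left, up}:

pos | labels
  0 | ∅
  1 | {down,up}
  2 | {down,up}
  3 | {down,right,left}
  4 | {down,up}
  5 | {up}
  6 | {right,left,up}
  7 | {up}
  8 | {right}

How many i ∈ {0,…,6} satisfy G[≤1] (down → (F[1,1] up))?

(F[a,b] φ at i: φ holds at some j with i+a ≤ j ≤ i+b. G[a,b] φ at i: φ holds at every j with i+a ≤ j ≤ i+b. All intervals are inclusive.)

5

Evaluate at each i in [0,6]:
  i=0: ✓ (all of [0,1])
  i=1: ✗ (fails at j=2)
  i=2: ✗ (fails at j=2)
  i=3: ✓ (all of [3,4])
  i=4: ✓ (all of [4,5])
  i=5: ✓ (all of [5,6])
  i=6: ✓ (all of [6,7])
Positions where it holds: {0, 3, 4, 5, 6} → 5.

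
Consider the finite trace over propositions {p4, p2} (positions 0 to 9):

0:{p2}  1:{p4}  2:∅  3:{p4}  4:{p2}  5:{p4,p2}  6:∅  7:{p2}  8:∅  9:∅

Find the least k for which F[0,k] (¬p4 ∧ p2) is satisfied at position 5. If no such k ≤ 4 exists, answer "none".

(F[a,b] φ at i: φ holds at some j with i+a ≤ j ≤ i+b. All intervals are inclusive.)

Scan j = 5,6,… for (¬p4 ∧ p2):
  j=5: fails
  j=6: fails
  j=7: holds
First hit at j=7, so smallest k = 7-5 = 2.

2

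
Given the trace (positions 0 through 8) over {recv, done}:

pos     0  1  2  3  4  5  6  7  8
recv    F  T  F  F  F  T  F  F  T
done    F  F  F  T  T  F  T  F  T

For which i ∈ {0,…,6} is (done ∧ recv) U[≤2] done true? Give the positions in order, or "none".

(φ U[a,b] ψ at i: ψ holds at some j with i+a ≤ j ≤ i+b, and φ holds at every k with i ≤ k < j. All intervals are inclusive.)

3, 4, 6

Evaluate at each i in [0,6]:
  i=0: ✗ (no rhs in [0,2])
  i=1: ✗ (lhs fails at k=1 before rhs at j=3)
  i=2: ✗ (lhs fails at k=2 before rhs at j=3)
  i=3: ✓ (rhs at j=3)
  i=4: ✓ (rhs at j=4)
  i=5: ✗ (lhs fails at k=5 before rhs at j=6)
  i=6: ✓ (rhs at j=6)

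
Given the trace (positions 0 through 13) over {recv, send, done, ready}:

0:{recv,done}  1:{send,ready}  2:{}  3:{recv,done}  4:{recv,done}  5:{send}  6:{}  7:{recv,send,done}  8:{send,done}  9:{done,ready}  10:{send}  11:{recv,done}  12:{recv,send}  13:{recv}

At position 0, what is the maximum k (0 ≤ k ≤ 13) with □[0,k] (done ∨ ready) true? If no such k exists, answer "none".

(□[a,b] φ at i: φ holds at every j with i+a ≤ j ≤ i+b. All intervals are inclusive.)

1

(done ∨ ready) must hold from j=0 onward; find where it first fails.
  j=0: holds
  j=1: holds
  j=2: fails
Holds on [0,1], so largest k = 1.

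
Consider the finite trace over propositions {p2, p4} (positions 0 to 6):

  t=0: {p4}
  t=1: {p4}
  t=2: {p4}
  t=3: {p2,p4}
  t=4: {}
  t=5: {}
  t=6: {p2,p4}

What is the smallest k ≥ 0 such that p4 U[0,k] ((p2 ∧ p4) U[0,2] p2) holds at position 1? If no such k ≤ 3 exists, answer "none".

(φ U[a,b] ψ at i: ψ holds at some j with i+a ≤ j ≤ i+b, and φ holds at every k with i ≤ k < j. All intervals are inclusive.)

Need earliest j ≥ 1 with ((p2 ∧ p4) U[0,2] p2), and p4 at every k in [1,j-1].
  j=1: rhs fails.
  j=2: rhs fails.
  j=3: rhs holds; lhs holds on [1,2]. k = 2.

2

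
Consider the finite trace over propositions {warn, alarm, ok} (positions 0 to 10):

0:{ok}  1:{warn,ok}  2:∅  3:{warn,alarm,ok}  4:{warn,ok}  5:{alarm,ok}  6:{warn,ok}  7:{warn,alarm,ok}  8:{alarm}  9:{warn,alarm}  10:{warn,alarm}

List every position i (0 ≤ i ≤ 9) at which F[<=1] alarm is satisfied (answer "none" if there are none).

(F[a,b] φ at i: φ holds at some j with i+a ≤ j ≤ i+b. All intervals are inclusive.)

Evaluate at each i in [0,9]:
  i=0: ✗ (none in [0,1])
  i=1: ✗ (none in [1,2])
  i=2: ✓ (witness j=3)
  i=3: ✓ (witness j=3)
  i=4: ✓ (witness j=5)
  i=5: ✓ (witness j=5)
  i=6: ✓ (witness j=7)
  i=7: ✓ (witness j=7)
  i=8: ✓ (witness j=8)
  i=9: ✓ (witness j=9)

2, 3, 4, 5, 6, 7, 8, 9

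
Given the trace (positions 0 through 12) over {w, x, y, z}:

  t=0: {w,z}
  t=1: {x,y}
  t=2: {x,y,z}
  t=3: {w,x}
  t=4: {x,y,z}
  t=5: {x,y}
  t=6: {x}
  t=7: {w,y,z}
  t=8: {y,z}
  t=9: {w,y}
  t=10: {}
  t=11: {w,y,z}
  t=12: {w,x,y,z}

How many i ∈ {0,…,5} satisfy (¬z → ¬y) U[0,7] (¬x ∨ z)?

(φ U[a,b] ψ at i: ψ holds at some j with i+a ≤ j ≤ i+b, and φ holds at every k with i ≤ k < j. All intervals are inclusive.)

4

Evaluate at each i in [0,5]:
  i=0: ✓ (rhs at j=0)
  i=1: ✗ (lhs fails at k=1 before rhs at j=2)
  i=2: ✓ (rhs at j=2)
  i=3: ✓ (rhs at j=4; lhs holds on [3,3])
  i=4: ✓ (rhs at j=4)
  i=5: ✗ (lhs fails at k=5 before rhs at j=7)
Positions where it holds: {0, 2, 3, 4} → 4.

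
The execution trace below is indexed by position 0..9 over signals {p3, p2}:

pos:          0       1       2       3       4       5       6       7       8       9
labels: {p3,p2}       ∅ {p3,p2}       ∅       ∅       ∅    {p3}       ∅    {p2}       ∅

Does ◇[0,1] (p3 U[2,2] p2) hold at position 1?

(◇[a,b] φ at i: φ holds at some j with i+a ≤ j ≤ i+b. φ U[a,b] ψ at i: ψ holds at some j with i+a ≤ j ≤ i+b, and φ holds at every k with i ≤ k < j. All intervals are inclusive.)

Check (p3 U[2,2] p2) at each j in [1,2]:
  j=1: fails
  j=2: fails
No position in the window satisfies it → formula fails.

No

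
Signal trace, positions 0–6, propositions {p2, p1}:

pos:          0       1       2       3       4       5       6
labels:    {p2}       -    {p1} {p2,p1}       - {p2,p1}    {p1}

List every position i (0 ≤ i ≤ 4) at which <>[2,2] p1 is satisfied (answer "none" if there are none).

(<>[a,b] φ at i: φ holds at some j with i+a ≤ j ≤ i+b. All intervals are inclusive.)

Evaluate at each i in [0,4]:
  i=0: ✓ (witness j=2)
  i=1: ✓ (witness j=3)
  i=2: ✗ (none in [4,4])
  i=3: ✓ (witness j=5)
  i=4: ✓ (witness j=6)

0, 1, 3, 4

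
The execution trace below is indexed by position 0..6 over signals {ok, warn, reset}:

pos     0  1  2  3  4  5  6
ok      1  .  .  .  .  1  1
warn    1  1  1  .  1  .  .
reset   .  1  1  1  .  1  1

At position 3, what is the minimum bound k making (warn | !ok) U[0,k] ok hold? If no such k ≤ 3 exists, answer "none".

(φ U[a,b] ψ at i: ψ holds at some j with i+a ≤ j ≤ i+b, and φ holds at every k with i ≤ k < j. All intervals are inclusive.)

Need earliest j ≥ 3 with ok, and (warn | !ok) at every k in [3,j-1].
  j=3: rhs fails.
  j=4: rhs fails.
  j=5: rhs holds; lhs holds on [3,4]. k = 2.

2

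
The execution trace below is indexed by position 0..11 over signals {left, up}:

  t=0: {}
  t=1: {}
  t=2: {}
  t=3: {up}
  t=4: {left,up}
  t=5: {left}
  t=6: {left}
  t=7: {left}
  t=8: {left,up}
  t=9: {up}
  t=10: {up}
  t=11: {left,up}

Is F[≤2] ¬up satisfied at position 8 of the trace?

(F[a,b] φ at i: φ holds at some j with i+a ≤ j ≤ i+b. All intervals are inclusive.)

Check ¬up at each j in [8,10]:
  j=8: false
  j=9: false
  j=10: false
No position in the window satisfies it → formula fails.

Does not hold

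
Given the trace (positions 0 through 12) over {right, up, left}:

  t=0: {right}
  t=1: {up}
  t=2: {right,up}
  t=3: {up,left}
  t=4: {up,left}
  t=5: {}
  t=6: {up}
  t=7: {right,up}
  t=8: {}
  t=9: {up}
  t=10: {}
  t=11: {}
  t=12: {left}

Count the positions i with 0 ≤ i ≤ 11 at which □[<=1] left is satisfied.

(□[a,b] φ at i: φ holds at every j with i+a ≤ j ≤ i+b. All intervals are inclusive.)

Evaluate at each i in [0,11]:
  i=0: ✗ (fails at j=0)
  i=1: ✗ (fails at j=1)
  i=2: ✗ (fails at j=2)
  i=3: ✓ (all of [3,4])
  i=4: ✗ (fails at j=5)
  i=5: ✗ (fails at j=5)
  i=6: ✗ (fails at j=6)
  i=7: ✗ (fails at j=7)
  i=8: ✗ (fails at j=8)
  i=9: ✗ (fails at j=9)
  i=10: ✗ (fails at j=10)
  i=11: ✗ (fails at j=11)
Positions where it holds: {3} → 1.

1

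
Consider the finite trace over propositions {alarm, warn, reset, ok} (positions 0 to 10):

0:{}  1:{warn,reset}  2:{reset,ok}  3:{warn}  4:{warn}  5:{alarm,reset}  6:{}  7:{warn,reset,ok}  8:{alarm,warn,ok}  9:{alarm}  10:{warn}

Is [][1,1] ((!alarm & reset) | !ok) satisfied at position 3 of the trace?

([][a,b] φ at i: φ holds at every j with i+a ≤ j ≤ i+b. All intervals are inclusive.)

Holds

Check ((!alarm & reset) | !ok) at every j in [4,4]:
  j=4: true
All positions satisfy it → formula holds.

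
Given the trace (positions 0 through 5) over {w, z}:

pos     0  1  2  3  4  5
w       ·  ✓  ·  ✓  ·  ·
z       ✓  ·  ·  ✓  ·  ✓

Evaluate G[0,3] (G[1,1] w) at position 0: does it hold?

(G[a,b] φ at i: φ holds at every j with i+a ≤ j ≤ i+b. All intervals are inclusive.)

False

Check G[1,1] w at every j in [0,3]:
  j=0: holds on [1,1]
  j=1: fails at 2
  j=2: holds on [3,3]
  j=3: fails at 4
Fails at j=1 → formula fails.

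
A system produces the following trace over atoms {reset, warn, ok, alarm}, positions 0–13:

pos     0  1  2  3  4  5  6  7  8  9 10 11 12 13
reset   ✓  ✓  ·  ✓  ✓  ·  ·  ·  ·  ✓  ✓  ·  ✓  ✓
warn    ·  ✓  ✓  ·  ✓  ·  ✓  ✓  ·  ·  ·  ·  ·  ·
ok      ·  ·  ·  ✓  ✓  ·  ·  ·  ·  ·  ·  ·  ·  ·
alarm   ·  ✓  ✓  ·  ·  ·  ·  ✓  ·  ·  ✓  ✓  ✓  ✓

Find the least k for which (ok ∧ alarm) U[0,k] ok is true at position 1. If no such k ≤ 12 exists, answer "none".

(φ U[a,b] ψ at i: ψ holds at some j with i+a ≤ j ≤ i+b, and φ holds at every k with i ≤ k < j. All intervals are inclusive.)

none

Need earliest j ≥ 1 with ok, and (ok ∧ alarm) at every k in [1,j-1].
  j=1: rhs fails.
  j=2: rhs fails.
  j=3: rhs holds but lhs fails at k=1.
  j=4: rhs holds but lhs fails at k=1.
  j=5: rhs fails.
  j=6: rhs fails.
  j=7: rhs fails.
  j=8: rhs fails.
  j=9: rhs fails.
  j=10: rhs fails.
  j=11: rhs fails.
  j=12: rhs fails.
  j=13: rhs fails.
No witness within the range → none.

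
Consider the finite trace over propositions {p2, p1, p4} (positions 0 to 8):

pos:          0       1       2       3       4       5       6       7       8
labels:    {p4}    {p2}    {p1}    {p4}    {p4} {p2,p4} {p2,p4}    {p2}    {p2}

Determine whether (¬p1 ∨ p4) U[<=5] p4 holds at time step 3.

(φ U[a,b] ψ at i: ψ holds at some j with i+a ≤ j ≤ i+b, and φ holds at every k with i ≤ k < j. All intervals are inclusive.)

Need some j in [3,8] with p4, and (¬p1 ∨ p4) at every k in [3,j-1].
  j=3: p4 holds; no prefix to check → satisfied.

True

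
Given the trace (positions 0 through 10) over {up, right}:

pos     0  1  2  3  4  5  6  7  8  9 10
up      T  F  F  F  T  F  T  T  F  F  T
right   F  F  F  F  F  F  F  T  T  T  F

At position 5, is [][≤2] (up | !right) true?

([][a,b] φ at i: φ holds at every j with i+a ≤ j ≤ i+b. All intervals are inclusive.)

Check (up | !right) at every j in [5,7]:
  j=5: true
  j=6: true
  j=7: true
All positions satisfy it → formula holds.

Yes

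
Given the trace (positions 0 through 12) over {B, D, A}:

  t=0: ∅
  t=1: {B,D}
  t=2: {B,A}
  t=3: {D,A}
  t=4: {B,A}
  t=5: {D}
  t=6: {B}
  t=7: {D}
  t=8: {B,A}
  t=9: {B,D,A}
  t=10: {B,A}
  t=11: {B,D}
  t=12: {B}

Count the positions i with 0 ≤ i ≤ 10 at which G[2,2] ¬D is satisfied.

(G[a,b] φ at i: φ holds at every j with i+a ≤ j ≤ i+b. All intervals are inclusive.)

6

Evaluate at each i in [0,10]:
  i=0: ✓ (all of [2,2])
  i=1: ✗ (fails at j=3)
  i=2: ✓ (all of [4,4])
  i=3: ✗ (fails at j=5)
  i=4: ✓ (all of [6,6])
  i=5: ✗ (fails at j=7)
  i=6: ✓ (all of [8,8])
  i=7: ✗ (fails at j=9)
  i=8: ✓ (all of [10,10])
  i=9: ✗ (fails at j=11)
  i=10: ✓ (all of [12,12])
Positions where it holds: {0, 2, 4, 6, 8, 10} → 6.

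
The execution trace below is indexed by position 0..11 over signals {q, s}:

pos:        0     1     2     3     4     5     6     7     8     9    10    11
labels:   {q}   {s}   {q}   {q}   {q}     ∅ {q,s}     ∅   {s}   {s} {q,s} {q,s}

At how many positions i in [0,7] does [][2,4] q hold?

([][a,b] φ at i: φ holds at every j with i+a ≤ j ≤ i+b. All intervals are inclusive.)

1

Evaluate at each i in [0,7]:
  i=0: ✓ (all of [2,4])
  i=1: ✗ (fails at j=5)
  i=2: ✗ (fails at j=5)
  i=3: ✗ (fails at j=5)
  i=4: ✗ (fails at j=7)
  i=5: ✗ (fails at j=7)
  i=6: ✗ (fails at j=8)
  i=7: ✗ (fails at j=9)
Positions where it holds: {0} → 1.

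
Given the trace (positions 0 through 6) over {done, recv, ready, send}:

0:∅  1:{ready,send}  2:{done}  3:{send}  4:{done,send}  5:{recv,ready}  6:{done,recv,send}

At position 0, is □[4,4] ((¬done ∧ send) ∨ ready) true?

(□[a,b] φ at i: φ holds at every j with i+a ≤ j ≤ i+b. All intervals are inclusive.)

Check ((¬done ∧ send) ∨ ready) at every j in [4,4]:
  j=4: false
Fails at j=4 → formula fails.

Does not hold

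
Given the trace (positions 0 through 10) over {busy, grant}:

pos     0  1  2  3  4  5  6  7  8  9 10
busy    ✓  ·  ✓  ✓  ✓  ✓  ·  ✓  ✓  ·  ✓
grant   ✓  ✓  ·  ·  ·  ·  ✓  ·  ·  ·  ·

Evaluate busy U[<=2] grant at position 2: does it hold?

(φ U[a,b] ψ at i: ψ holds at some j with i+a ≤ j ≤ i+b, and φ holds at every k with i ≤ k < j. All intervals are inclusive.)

Does not hold

Need some j in [2,4] with grant, and busy at every k in [2,j-1].
  j=2: grant false.
  j=3: grant false.
  j=4: grant false.
No j in the window works → until fails.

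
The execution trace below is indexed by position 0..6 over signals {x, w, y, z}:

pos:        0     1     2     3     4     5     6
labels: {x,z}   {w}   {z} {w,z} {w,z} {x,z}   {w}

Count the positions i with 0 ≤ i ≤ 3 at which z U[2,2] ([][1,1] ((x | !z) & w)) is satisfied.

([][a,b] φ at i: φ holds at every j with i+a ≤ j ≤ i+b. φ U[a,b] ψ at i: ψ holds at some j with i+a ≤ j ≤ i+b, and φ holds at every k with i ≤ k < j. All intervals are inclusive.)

1

Evaluate at each i in [0,3]:
  i=0: ✗ (no rhs in [2,2])
  i=1: ✗ (no rhs in [3,3])
  i=2: ✗ (no rhs in [4,4])
  i=3: ✓ (rhs at j=5; lhs holds on [3,4])
Positions where it holds: {3} → 1.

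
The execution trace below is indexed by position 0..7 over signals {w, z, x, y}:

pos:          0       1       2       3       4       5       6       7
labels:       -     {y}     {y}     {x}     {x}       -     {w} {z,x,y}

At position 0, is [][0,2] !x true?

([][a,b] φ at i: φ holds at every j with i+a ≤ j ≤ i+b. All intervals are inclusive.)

Check !x at every j in [0,2]:
  j=0: true
  j=1: true
  j=2: true
All positions satisfy it → formula holds.

Holds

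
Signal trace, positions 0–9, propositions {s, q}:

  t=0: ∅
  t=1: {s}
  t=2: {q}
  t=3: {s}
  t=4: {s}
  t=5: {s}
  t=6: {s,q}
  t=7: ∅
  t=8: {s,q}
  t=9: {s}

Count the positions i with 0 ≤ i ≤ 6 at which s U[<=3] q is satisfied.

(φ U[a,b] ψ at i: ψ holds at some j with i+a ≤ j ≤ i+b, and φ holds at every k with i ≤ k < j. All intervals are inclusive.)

Evaluate at each i in [0,6]:
  i=0: ✗ (lhs fails at k=0 before rhs at j=2)
  i=1: ✓ (rhs at j=2; lhs holds on [1,1])
  i=2: ✓ (rhs at j=2)
  i=3: ✓ (rhs at j=6; lhs holds on [3,5])
  i=4: ✓ (rhs at j=6; lhs holds on [4,5])
  i=5: ✓ (rhs at j=6; lhs holds on [5,5])
  i=6: ✓ (rhs at j=6)
Positions where it holds: {1, 2, 3, 4, 5, 6} → 6.

6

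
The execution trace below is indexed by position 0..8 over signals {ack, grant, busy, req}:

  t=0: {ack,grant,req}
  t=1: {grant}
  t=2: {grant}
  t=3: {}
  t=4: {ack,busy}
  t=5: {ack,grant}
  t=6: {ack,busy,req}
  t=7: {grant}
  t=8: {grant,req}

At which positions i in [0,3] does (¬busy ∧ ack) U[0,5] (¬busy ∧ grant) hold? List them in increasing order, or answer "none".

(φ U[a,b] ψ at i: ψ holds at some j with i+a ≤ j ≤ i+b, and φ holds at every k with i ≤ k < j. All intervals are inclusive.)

0, 1, 2

Evaluate at each i in [0,3]:
  i=0: ✓ (rhs at j=0)
  i=1: ✓ (rhs at j=1)
  i=2: ✓ (rhs at j=2)
  i=3: ✗ (lhs fails at k=3 before rhs at j=5)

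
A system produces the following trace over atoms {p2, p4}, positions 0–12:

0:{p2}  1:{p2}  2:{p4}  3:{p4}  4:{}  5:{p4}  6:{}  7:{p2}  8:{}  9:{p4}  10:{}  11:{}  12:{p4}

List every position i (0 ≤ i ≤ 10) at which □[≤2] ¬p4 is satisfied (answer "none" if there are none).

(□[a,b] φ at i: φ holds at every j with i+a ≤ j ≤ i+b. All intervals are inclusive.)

Evaluate at each i in [0,10]:
  i=0: ✗ (fails at j=2)
  i=1: ✗ (fails at j=2)
  i=2: ✗ (fails at j=2)
  i=3: ✗ (fails at j=3)
  i=4: ✗ (fails at j=5)
  i=5: ✗ (fails at j=5)
  i=6: ✓ (all of [6,8])
  i=7: ✗ (fails at j=9)
  i=8: ✗ (fails at j=9)
  i=9: ✗ (fails at j=9)
  i=10: ✗ (fails at j=12)

6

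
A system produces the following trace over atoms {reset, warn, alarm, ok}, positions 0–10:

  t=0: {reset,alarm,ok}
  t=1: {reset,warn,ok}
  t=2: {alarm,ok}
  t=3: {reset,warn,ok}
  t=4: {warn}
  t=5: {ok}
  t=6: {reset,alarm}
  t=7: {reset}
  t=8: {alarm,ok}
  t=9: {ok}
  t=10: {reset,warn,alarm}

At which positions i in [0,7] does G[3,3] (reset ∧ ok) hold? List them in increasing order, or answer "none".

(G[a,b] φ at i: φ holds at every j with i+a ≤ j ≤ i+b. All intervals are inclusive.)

0

Evaluate at each i in [0,7]:
  i=0: ✓ (all of [3,3])
  i=1: ✗ (fails at j=4)
  i=2: ✗ (fails at j=5)
  i=3: ✗ (fails at j=6)
  i=4: ✗ (fails at j=7)
  i=5: ✗ (fails at j=8)
  i=6: ✗ (fails at j=9)
  i=7: ✗ (fails at j=10)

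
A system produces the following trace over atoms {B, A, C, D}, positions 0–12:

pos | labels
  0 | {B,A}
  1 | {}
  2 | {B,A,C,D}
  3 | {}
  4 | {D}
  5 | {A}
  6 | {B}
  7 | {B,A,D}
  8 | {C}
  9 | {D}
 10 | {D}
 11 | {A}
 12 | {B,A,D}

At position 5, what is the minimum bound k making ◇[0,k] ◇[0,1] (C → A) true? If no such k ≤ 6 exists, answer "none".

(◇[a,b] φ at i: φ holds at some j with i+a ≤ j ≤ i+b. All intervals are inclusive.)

0

Scan j = 5,6,… for ◇[0,1] (C → A):
  j=5: holds
First hit at j=5, so smallest k = 5-5 = 0.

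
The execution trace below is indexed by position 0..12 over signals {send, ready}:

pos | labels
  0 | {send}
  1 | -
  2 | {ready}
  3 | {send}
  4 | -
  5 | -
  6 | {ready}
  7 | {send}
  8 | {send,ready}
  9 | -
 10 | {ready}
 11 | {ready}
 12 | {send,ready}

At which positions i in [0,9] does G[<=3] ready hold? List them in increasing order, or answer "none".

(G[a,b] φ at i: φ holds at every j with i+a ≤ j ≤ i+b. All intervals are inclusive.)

none

Evaluate at each i in [0,9]:
  i=0: ✗ (fails at j=0)
  i=1: ✗ (fails at j=1)
  i=2: ✗ (fails at j=3)
  i=3: ✗ (fails at j=3)
  i=4: ✗ (fails at j=4)
  i=5: ✗ (fails at j=5)
  i=6: ✗ (fails at j=7)
  i=7: ✗ (fails at j=7)
  i=8: ✗ (fails at j=9)
  i=9: ✗ (fails at j=9)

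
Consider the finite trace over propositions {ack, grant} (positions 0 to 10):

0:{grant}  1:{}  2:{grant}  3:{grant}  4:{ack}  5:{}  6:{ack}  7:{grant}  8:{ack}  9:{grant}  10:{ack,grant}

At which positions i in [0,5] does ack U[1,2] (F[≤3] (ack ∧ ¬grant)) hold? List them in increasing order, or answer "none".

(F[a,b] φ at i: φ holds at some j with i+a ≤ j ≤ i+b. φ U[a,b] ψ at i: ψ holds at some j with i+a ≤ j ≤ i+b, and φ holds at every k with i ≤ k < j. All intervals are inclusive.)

Evaluate at each i in [0,5]:
  i=0: ✗ (lhs fails at k=0 before rhs at j=1)
  i=1: ✗ (lhs fails at k=1 before rhs at j=2)
  i=2: ✗ (lhs fails at k=2 before rhs at j=3)
  i=3: ✗ (lhs fails at k=3 before rhs at j=4)
  i=4: ✓ (rhs at j=5; lhs holds on [4,4])
  i=5: ✗ (lhs fails at k=5 before rhs at j=6)

4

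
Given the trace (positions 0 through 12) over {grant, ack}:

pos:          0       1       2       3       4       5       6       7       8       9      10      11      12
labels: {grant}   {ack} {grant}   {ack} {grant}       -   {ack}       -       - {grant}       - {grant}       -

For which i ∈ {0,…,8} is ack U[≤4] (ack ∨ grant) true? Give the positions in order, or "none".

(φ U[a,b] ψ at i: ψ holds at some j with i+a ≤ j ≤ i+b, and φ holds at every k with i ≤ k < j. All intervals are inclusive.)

0, 1, 2, 3, 4, 6

Evaluate at each i in [0,8]:
  i=0: ✓ (rhs at j=0)
  i=1: ✓ (rhs at j=1)
  i=2: ✓ (rhs at j=2)
  i=3: ✓ (rhs at j=3)
  i=4: ✓ (rhs at j=4)
  i=5: ✗ (lhs fails at k=5 before rhs at j=6)
  i=6: ✓ (rhs at j=6)
  i=7: ✗ (lhs fails at k=7 before rhs at j=9)
  i=8: ✗ (lhs fails at k=8 before rhs at j=9)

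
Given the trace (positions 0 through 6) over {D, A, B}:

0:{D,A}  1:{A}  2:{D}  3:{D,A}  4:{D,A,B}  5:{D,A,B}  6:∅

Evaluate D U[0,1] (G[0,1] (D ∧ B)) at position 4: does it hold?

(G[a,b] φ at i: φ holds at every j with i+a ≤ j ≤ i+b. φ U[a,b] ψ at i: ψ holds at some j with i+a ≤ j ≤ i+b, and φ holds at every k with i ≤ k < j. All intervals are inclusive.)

Need some j in [4,5] with G[0,1] (D ∧ B), and D at every k in [4,j-1].
  j=4: G[0,1] (D ∧ B) holds; no prefix to check → satisfied.

True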